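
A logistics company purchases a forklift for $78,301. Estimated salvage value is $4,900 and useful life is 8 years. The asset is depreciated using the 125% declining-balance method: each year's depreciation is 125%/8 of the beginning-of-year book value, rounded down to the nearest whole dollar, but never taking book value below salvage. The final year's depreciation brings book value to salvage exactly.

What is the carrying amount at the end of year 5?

Depreciable base = $78,301 − $4,900 = $73,401.
Year 1: ⌊$78,301 × 125%/8⌋ = $12,234. Book value $66,067.
Year 2: ⌊$66,067 × 125%/8⌋ = $10,322. Book value $55,745.
Year 3: ⌊$55,745 × 125%/8⌋ = $8,710. Book value $47,035.
Year 4: ⌊$47,035 × 125%/8⌋ = $7,349. Book value $39,686.
Year 5: ⌊$39,686 × 125%/8⌋ = $6,200. Book value $33,486.

$33,486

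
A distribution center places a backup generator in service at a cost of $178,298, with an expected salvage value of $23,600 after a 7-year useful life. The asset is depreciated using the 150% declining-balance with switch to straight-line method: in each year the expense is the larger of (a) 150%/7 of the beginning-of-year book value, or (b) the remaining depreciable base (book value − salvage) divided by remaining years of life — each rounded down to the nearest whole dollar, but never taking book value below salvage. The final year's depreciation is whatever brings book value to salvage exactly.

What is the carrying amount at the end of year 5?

$53,170

Depreciable base = $178,298 − $23,600 = $154,698.
Year 1: DB = ⌊$178,298 × 150%/7⌋ = $38,206; SL = ⌊$154,698/7⌋ = $22,099 → take DB $38,206. Book value $140,092.
Year 2: DB = ⌊$140,092 × 150%/7⌋ = $30,019; SL = ⌊$116,492/6⌋ = $19,415 → take DB $30,019. Book value $110,073.
Year 3: DB = ⌊$110,073 × 150%/7⌋ = $23,587; SL = ⌊$86,473/5⌋ = $17,294 → take DB $23,587. Book value $86,486.
Year 4: DB = ⌊$86,486 × 150%/7⌋ = $18,532; SL = ⌊$62,886/4⌋ = $15,721 → take DB $18,532. Book value $67,954.
Year 5: DB = ⌊$67,954 × 150%/7⌋ = $14,561; SL = ⌊$44,354/3⌋ = $14,784 → take SL $14,784. Book value $53,170.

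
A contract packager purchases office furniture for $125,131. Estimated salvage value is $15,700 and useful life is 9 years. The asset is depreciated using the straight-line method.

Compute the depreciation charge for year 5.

$12,159

Depreciable base = $125,131 − $15,700 = $109,431.
Annual expense = $109,431 / 9 = $12,159.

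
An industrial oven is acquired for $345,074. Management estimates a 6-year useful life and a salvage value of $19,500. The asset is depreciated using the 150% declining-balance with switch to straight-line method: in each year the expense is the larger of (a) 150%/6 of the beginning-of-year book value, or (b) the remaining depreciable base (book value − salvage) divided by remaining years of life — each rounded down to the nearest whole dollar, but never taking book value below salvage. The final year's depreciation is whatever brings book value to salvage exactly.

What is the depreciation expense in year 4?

$42,026

Depreciable base = $345,074 − $19,500 = $325,574.
Year 1: DB = ⌊$345,074 × 150%/6⌋ = $86,268; SL = ⌊$325,574/6⌋ = $54,262 → take DB $86,268. Book value $258,806.
Year 2: DB = ⌊$258,806 × 150%/6⌋ = $64,701; SL = ⌊$239,306/5⌋ = $47,861 → take DB $64,701. Book value $194,105.
Year 3: DB = ⌊$194,105 × 150%/6⌋ = $48,526; SL = ⌊$174,605/4⌋ = $43,651 → take DB $48,526. Book value $145,579.
Year 4: DB = ⌊$145,579 × 150%/6⌋ = $36,394; SL = ⌊$126,079/3⌋ = $42,026 → take SL $42,026. Book value $103,553.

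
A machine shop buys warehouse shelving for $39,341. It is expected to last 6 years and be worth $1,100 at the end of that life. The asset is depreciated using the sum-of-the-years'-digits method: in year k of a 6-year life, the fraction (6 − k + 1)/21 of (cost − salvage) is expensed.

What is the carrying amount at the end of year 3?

$12,026

Depreciable base = $39,341 − $1,100 = $38,241.
Sum of the years' digits = 6+5+4+3+2+1 = 21.
Year 1: $38,241 × 6/21 = $10,926. Book value $28,415.
Year 2: $38,241 × 5/21 = $9,105. Book value $19,310.
Year 3: $38,241 × 4/21 = $7,284. Book value $12,026.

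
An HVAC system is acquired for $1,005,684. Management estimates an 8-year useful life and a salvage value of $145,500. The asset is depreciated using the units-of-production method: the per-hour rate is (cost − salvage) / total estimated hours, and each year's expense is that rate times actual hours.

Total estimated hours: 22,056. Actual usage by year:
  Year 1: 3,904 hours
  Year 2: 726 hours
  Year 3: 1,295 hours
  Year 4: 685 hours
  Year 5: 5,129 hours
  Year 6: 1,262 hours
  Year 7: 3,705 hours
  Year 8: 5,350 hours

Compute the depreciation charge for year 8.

Depreciable base = $1,005,684 − $145,500 = $860,184.
Rate = $860,184 / 22,056 hours = $39 per hour.
Year 1: 3,904 × $39 = $152,256. Book value $853,428.
Year 2: 726 × $39 = $28,314. Book value $825,114.
Year 3: 1,295 × $39 = $50,505. Book value $774,609.
Year 4: 685 × $39 = $26,715. Book value $747,894.
Year 5: 5,129 × $39 = $200,031. Book value $547,863.
Year 6: 1,262 × $39 = $49,218. Book value $498,645.
Year 7: 3,705 × $39 = $144,495. Book value $354,150.
Year 8: 5,350 × $39 = $208,650. Book value $145,500.

$208,650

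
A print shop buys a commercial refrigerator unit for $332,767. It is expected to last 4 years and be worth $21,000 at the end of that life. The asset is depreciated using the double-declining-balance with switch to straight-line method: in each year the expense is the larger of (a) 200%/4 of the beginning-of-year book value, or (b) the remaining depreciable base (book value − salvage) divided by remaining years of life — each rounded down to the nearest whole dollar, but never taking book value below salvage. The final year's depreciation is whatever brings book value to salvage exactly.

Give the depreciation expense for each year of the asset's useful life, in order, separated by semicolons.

$166,383; $83,192; $41,596; $20,596

Depreciable base = $332,767 − $21,000 = $311,767.
Year 1: DB = ⌊$332,767 × 200%/4⌋ = $166,383; SL = ⌊$311,767/4⌋ = $77,941 → take DB $166,383. Book value $166,384.
Year 2: DB = ⌊$166,384 × 200%/4⌋ = $83,192; SL = ⌊$145,384/3⌋ = $48,461 → take DB $83,192. Book value $83,192.
Year 3: DB = ⌊$83,192 × 200%/4⌋ = $41,596; SL = ⌊$62,192/2⌋ = $31,096 → take DB $41,596. Book value $41,596.
Year 4 (final): $41,596 − $21,000 = $20,596. Book value $21,000.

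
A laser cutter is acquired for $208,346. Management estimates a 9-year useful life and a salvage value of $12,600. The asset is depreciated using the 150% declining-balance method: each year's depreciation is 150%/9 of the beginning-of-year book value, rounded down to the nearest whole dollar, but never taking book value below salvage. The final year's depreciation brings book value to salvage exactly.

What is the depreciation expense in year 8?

$9,691

Depreciable base = $208,346 − $12,600 = $195,746.
Year 1: ⌊$208,346 × 150%/9⌋ = $34,724. Book value $173,622.
Year 2: ⌊$173,622 × 150%/9⌋ = $28,937. Book value $144,685.
Year 3: ⌊$144,685 × 150%/9⌋ = $24,114. Book value $120,571.
Year 4: ⌊$120,571 × 150%/9⌋ = $20,095. Book value $100,476.
Year 5: ⌊$100,476 × 150%/9⌋ = $16,746. Book value $83,730.
Year 6: ⌊$83,730 × 150%/9⌋ = $13,955. Book value $69,775.
Year 7: ⌊$69,775 × 150%/9⌋ = $11,629. Book value $58,146.
Year 8: ⌊$58,146 × 150%/9⌋ = $9,691. Book value $48,455.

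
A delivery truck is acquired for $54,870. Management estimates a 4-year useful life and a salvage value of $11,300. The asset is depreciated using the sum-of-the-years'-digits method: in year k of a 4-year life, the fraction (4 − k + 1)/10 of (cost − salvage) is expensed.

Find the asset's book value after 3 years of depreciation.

$15,657

Depreciable base = $54,870 − $11,300 = $43,570.
Sum of the years' digits = 4+3+2+1 = 10.
Year 1: $43,570 × 4/10 = $17,428. Book value $37,442.
Year 2: $43,570 × 3/10 = $13,071. Book value $24,371.
Year 3: $43,570 × 2/10 = $8,714. Book value $15,657.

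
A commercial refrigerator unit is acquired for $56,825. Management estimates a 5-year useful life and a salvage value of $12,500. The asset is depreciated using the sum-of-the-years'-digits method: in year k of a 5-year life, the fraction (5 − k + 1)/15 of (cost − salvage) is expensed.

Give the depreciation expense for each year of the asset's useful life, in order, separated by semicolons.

Depreciable base = $56,825 − $12,500 = $44,325.
Sum of the years' digits = 5+4+3+2+1 = 15.
Year 1: $44,325 × 5/15 = $14,775. Book value $42,050.
Year 2: $44,325 × 4/15 = $11,820. Book value $30,230.
Year 3: $44,325 × 3/15 = $8,865. Book value $21,365.
Year 4: $44,325 × 2/15 = $5,910. Book value $15,455.
Year 5: $44,325 × 1/15 = $2,955. Book value $12,500.

$14,775; $11,820; $8,865; $5,910; $2,955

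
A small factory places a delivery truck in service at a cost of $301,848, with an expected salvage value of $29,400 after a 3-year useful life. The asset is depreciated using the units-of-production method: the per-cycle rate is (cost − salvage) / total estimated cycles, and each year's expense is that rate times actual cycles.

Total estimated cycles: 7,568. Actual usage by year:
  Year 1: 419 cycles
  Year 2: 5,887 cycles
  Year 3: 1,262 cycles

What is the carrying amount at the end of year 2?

$74,832

Depreciable base = $301,848 − $29,400 = $272,448.
Rate = $272,448 / 7,568 cycles = $36 per cycle.
Year 1: 419 × $36 = $15,084. Book value $286,764.
Year 2: 5,887 × $36 = $211,932. Book value $74,832.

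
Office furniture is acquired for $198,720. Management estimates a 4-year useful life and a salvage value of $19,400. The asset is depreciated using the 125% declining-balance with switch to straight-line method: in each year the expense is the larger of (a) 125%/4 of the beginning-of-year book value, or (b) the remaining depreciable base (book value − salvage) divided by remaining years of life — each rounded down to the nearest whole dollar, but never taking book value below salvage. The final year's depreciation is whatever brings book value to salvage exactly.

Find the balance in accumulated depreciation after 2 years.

$104,793

Depreciable base = $198,720 − $19,400 = $179,320.
Year 1: DB = ⌊$198,720 × 125%/4⌋ = $62,100; SL = ⌊$179,320/4⌋ = $44,830 → take DB $62,100. Book value $136,620.
Year 2: DB = ⌊$136,620 × 125%/4⌋ = $42,693; SL = ⌊$117,220/3⌋ = $39,073 → take DB $42,693. Book value $93,927.
Accumulated through year 2 = $198,720 − $93,927 = $104,793.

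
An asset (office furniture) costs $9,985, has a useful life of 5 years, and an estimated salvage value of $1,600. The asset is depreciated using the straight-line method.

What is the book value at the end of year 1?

$8,308

Depreciable base = $9,985 − $1,600 = $8,385.
Annual expense = $8,385 / 5 = $1,677.
End of year 1: book value $8,308.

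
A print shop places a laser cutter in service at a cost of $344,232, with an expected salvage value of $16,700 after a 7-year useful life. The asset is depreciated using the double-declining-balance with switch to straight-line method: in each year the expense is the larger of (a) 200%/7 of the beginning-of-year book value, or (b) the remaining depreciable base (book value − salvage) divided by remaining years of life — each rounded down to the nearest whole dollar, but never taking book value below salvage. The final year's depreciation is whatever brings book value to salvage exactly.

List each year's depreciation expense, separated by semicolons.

$98,352; $70,251; $50,179; $35,842; $25,602; $23,653; $23,653

Depreciable base = $344,232 − $16,700 = $327,532.
Year 1: DB = ⌊$344,232 × 200%/7⌋ = $98,352; SL = ⌊$327,532/7⌋ = $46,790 → take DB $98,352. Book value $245,880.
Year 2: DB = ⌊$245,880 × 200%/7⌋ = $70,251; SL = ⌊$229,180/6⌋ = $38,196 → take DB $70,251. Book value $175,629.
Year 3: DB = ⌊$175,629 × 200%/7⌋ = $50,179; SL = ⌊$158,929/5⌋ = $31,785 → take DB $50,179. Book value $125,450.
Year 4: DB = ⌊$125,450 × 200%/7⌋ = $35,842; SL = ⌊$108,750/4⌋ = $27,187 → take DB $35,842. Book value $89,608.
Year 5: DB = ⌊$89,608 × 200%/7⌋ = $25,602; SL = ⌊$72,908/3⌋ = $24,302 → take DB $25,602. Book value $64,006.
Year 6: DB = ⌊$64,006 × 200%/7⌋ = $18,287; SL = ⌊$47,306/2⌋ = $23,653 → take SL $23,653. Book value $40,353.
Year 7 (final): $40,353 − $16,700 = $23,653. Book value $16,700.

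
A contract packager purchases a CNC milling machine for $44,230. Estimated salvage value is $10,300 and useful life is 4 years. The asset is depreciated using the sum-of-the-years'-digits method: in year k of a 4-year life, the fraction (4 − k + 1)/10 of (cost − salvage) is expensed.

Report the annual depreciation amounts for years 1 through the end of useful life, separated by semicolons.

Depreciable base = $44,230 − $10,300 = $33,930.
Sum of the years' digits = 4+3+2+1 = 10.
Year 1: $33,930 × 4/10 = $13,572. Book value $30,658.
Year 2: $33,930 × 3/10 = $10,179. Book value $20,479.
Year 3: $33,930 × 2/10 = $6,786. Book value $13,693.
Year 4: $33,930 × 1/10 = $3,393. Book value $10,300.

$13,572; $10,179; $6,786; $3,393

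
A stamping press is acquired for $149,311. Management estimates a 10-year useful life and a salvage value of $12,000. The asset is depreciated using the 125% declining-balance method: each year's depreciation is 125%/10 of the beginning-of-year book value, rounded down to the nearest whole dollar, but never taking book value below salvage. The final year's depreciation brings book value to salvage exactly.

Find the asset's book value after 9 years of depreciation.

$44,894

Depreciable base = $149,311 − $12,000 = $137,311.
Year 1: ⌊$149,311 × 125%/10⌋ = $18,663. Book value $130,648.
Year 2: ⌊$130,648 × 125%/10⌋ = $16,331. Book value $114,317.
Year 3: ⌊$114,317 × 125%/10⌋ = $14,289. Book value $100,028.
Year 4: ⌊$100,028 × 125%/10⌋ = $12,503. Book value $87,525.
Year 5: ⌊$87,525 × 125%/10⌋ = $10,940. Book value $76,585.
Year 6: ⌊$76,585 × 125%/10⌋ = $9,573. Book value $67,012.
Year 7: ⌊$67,012 × 125%/10⌋ = $8,376. Book value $58,636.
Year 8: ⌊$58,636 × 125%/10⌋ = $7,329. Book value $51,307.
Year 9: ⌊$51,307 × 125%/10⌋ = $6,413. Book value $44,894.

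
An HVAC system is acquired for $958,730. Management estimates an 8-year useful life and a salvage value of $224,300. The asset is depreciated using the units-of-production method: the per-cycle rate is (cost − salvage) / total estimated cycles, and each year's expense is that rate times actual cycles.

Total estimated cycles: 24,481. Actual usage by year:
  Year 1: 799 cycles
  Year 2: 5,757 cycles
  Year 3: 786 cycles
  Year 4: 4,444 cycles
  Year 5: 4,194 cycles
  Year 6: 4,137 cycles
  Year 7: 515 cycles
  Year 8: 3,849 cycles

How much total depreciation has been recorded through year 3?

Depreciable base = $958,730 − $224,300 = $734,430.
Rate = $734,430 / 24,481 cycles = $30 per cycle.
Year 1: 799 × $30 = $23,970. Book value $934,760.
Year 2: 5,757 × $30 = $172,710. Book value $762,050.
Year 3: 786 × $30 = $23,580. Book value $738,470.
Accumulated through year 3 = $958,730 − $738,470 = $220,260.

$220,260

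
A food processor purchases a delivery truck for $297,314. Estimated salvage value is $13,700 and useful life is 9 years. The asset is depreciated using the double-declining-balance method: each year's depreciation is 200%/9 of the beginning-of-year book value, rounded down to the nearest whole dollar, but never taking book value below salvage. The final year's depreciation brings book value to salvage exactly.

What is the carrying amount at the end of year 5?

Depreciable base = $297,314 − $13,700 = $283,614.
Year 1: ⌊$297,314 × 200%/9⌋ = $66,069. Book value $231,245.
Year 2: ⌊$231,245 × 200%/9⌋ = $51,387. Book value $179,858.
Year 3: ⌊$179,858 × 200%/9⌋ = $39,968. Book value $139,890.
Year 4: ⌊$139,890 × 200%/9⌋ = $31,086. Book value $108,804.
Year 5: ⌊$108,804 × 200%/9⌋ = $24,178. Book value $84,626.

$84,626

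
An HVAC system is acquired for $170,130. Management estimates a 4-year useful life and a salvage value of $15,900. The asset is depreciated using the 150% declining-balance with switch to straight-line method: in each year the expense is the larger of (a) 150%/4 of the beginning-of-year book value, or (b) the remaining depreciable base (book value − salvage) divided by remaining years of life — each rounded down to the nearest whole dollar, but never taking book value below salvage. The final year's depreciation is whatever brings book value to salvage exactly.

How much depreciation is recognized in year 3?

Depreciable base = $170,130 − $15,900 = $154,230.
Year 1: DB = ⌊$170,130 × 150%/4⌋ = $63,798; SL = ⌊$154,230/4⌋ = $38,557 → take DB $63,798. Book value $106,332.
Year 2: DB = ⌊$106,332 × 150%/4⌋ = $39,874; SL = ⌊$90,432/3⌋ = $30,144 → take DB $39,874. Book value $66,458.
Year 3: DB = ⌊$66,458 × 150%/4⌋ = $24,921; SL = ⌊$50,558/2⌋ = $25,279 → take SL $25,279. Book value $41,179.

$25,279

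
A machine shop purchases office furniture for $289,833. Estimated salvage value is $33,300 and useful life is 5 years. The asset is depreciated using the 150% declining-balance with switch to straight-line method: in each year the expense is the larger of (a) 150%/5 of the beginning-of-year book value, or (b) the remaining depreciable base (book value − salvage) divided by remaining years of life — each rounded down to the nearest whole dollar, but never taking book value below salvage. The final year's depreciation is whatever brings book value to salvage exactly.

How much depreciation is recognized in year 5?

$33,057

Depreciable base = $289,833 − $33,300 = $256,533.
Year 1: DB = ⌊$289,833 × 150%/5⌋ = $86,949; SL = ⌊$256,533/5⌋ = $51,306 → take DB $86,949. Book value $202,884.
Year 2: DB = ⌊$202,884 × 150%/5⌋ = $60,865; SL = ⌊$169,584/4⌋ = $42,396 → take DB $60,865. Book value $142,019.
Year 3: DB = ⌊$142,019 × 150%/5⌋ = $42,605; SL = ⌊$108,719/3⌋ = $36,239 → take DB $42,605. Book value $99,414.
Year 4: DB = ⌊$99,414 × 150%/5⌋ = $29,824; SL = ⌊$66,114/2⌋ = $33,057 → take SL $33,057. Book value $66,357.
Year 5 (final): $66,357 − $33,300 = $33,057. Book value $33,300.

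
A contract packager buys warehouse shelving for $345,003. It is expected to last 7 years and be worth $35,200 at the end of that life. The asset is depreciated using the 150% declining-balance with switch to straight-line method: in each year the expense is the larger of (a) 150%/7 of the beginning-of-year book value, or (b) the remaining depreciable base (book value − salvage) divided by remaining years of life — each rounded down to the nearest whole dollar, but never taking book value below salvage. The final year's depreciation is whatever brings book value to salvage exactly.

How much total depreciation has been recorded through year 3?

Depreciable base = $345,003 − $35,200 = $309,803.
Year 1: DB = ⌊$345,003 × 150%/7⌋ = $73,929; SL = ⌊$309,803/7⌋ = $44,257 → take DB $73,929. Book value $271,074.
Year 2: DB = ⌊$271,074 × 150%/7⌋ = $58,087; SL = ⌊$235,874/6⌋ = $39,312 → take DB $58,087. Book value $212,987.
Year 3: DB = ⌊$212,987 × 150%/7⌋ = $45,640; SL = ⌊$177,787/5⌋ = $35,557 → take DB $45,640. Book value $167,347.
Accumulated through year 3 = $345,003 − $167,347 = $177,656.

$177,656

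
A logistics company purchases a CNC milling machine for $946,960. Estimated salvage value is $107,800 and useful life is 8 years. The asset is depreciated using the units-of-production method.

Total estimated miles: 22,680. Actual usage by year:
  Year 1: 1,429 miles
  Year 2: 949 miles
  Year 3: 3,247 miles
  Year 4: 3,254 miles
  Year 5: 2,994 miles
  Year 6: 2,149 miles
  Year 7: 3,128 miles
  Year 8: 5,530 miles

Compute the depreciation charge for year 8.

Depreciable base = $946,960 − $107,800 = $839,160.
Rate = $839,160 / 22,680 miles = $37 per mile.
Year 1: 1,429 × $37 = $52,873. Book value $894,087.
Year 2: 949 × $37 = $35,113. Book value $858,974.
Year 3: 3,247 × $37 = $120,139. Book value $738,835.
Year 4: 3,254 × $37 = $120,398. Book value $618,437.
Year 5: 2,994 × $37 = $110,778. Book value $507,659.
Year 6: 2,149 × $37 = $79,513. Book value $428,146.
Year 7: 3,128 × $37 = $115,736. Book value $312,410.
Year 8: 5,530 × $37 = $204,610. Book value $107,800.

$204,610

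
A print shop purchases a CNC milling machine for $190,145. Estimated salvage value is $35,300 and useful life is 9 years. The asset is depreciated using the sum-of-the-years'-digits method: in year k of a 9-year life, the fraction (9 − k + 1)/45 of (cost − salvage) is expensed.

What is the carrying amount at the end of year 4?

$86,915

Depreciable base = $190,145 − $35,300 = $154,845.
Sum of the years' digits = 9+8+7+6+5+4+3+2+1 = 45.
Year 1: $154,845 × 9/45 = $30,969. Book value $159,176.
Year 2: $154,845 × 8/45 = $27,528. Book value $131,648.
Year 3: $154,845 × 7/45 = $24,087. Book value $107,561.
Year 4: $154,845 × 6/45 = $20,646. Book value $86,915.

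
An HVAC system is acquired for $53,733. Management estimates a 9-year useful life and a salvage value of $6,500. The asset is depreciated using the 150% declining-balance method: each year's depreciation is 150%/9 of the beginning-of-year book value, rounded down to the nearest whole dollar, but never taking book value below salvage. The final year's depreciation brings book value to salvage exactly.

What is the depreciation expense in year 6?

Depreciable base = $53,733 − $6,500 = $47,233.
Year 1: ⌊$53,733 × 150%/9⌋ = $8,955. Book value $44,778.
Year 2: ⌊$44,778 × 150%/9⌋ = $7,463. Book value $37,315.
Year 3: ⌊$37,315 × 150%/9⌋ = $6,219. Book value $31,096.
Year 4: ⌊$31,096 × 150%/9⌋ = $5,182. Book value $25,914.
Year 5: ⌊$25,914 × 150%/9⌋ = $4,319. Book value $21,595.
Year 6: ⌊$21,595 × 150%/9⌋ = $3,599. Book value $17,996.

$3,599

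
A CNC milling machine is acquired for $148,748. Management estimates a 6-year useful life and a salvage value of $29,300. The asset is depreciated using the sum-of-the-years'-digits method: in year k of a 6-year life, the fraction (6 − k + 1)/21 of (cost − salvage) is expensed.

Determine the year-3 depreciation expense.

$22,752

Depreciable base = $148,748 − $29,300 = $119,448.
Sum of the years' digits = 6+5+4+3+2+1 = 21.
Year 1: $119,448 × 6/21 = $34,128. Book value $114,620.
Year 2: $119,448 × 5/21 = $28,440. Book value $86,180.
Year 3: $119,448 × 4/21 = $22,752. Book value $63,428.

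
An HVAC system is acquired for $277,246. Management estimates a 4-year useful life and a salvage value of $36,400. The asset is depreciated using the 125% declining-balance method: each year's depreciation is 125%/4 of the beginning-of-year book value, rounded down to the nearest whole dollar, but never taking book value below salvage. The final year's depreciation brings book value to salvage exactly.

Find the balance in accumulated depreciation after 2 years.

Depreciable base = $277,246 − $36,400 = $240,846.
Year 1: ⌊$277,246 × 125%/4⌋ = $86,639. Book value $190,607.
Year 2: ⌊$190,607 × 125%/4⌋ = $59,564. Book value $131,043.
Accumulated through year 2 = $277,246 − $131,043 = $146,203.

$146,203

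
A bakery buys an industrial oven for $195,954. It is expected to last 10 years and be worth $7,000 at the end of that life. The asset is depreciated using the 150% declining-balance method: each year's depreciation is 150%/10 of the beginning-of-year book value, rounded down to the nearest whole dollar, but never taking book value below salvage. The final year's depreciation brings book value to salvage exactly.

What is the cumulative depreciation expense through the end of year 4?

$93,664

Depreciable base = $195,954 − $7,000 = $188,954.
Year 1: ⌊$195,954 × 150%/10⌋ = $29,393. Book value $166,561.
Year 2: ⌊$166,561 × 150%/10⌋ = $24,984. Book value $141,577.
Year 3: ⌊$141,577 × 150%/10⌋ = $21,236. Book value $120,341.
Year 4: ⌊$120,341 × 150%/10⌋ = $18,051. Book value $102,290.
Accumulated through year 4 = $195,954 − $102,290 = $93,664.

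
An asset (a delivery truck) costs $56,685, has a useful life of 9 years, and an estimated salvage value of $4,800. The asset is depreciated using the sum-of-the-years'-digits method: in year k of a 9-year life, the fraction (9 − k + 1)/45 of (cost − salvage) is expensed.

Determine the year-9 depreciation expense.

Depreciable base = $56,685 − $4,800 = $51,885.
Sum of the years' digits = 9+8+7+6+5+4+3+2+1 = 45.
Year 1: $51,885 × 9/45 = $10,377. Book value $46,308.
Year 2: $51,885 × 8/45 = $9,224. Book value $37,084.
Year 3: $51,885 × 7/45 = $8,071. Book value $29,013.
Year 4: $51,885 × 6/45 = $6,918. Book value $22,095.
Year 5: $51,885 × 5/45 = $5,765. Book value $16,330.
Year 6: $51,885 × 4/45 = $4,612. Book value $11,718.
Year 7: $51,885 × 3/45 = $3,459. Book value $8,259.
Year 8: $51,885 × 2/45 = $2,306. Book value $5,953.
Year 9: $51,885 × 1/45 = $1,153. Book value $4,800.

$1,153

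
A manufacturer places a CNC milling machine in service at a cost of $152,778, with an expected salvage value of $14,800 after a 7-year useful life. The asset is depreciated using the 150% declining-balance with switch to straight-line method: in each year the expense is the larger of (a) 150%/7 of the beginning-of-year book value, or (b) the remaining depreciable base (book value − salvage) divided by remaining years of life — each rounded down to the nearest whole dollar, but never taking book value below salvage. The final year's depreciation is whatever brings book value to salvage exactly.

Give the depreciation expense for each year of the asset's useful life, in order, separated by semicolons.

Depreciable base = $152,778 − $14,800 = $137,978.
Year 1: DB = ⌊$152,778 × 150%/7⌋ = $32,738; SL = ⌊$137,978/7⌋ = $19,711 → take DB $32,738. Book value $120,040.
Year 2: DB = ⌊$120,040 × 150%/7⌋ = $25,722; SL = ⌊$105,240/6⌋ = $17,540 → take DB $25,722. Book value $94,318.
Year 3: DB = ⌊$94,318 × 150%/7⌋ = $20,211; SL = ⌊$79,518/5⌋ = $15,903 → take DB $20,211. Book value $74,107.
Year 4: DB = ⌊$74,107 × 150%/7⌋ = $15,880; SL = ⌊$59,307/4⌋ = $14,826 → take DB $15,880. Book value $58,227.
Year 5: DB = ⌊$58,227 × 150%/7⌋ = $12,477; SL = ⌊$43,427/3⌋ = $14,475 → take SL $14,475. Book value $43,752.
Year 6: DB = ⌊$43,752 × 150%/7⌋ = $9,375; SL = ⌊$28,952/2⌋ = $14,476 → take SL $14,476. Book value $29,276.
Year 7 (final): $29,276 − $14,800 = $14,476. Book value $14,800.

$32,738; $25,722; $20,211; $15,880; $14,475; $14,476; $14,476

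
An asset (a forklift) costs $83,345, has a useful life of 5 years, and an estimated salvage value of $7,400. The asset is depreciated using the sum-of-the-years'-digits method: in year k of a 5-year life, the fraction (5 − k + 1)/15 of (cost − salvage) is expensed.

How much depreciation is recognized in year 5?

Depreciable base = $83,345 − $7,400 = $75,945.
Sum of the years' digits = 5+4+3+2+1 = 15.
Year 1: $75,945 × 5/15 = $25,315. Book value $58,030.
Year 2: $75,945 × 4/15 = $20,252. Book value $37,778.
Year 3: $75,945 × 3/15 = $15,189. Book value $22,589.
Year 4: $75,945 × 2/15 = $10,126. Book value $12,463.
Year 5: $75,945 × 1/15 = $5,063. Book value $7,400.

$5,063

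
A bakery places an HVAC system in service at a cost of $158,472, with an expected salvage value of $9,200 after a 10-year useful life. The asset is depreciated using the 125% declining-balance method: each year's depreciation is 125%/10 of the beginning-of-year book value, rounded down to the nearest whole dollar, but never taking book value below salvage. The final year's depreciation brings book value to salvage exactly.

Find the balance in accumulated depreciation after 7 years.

Depreciable base = $158,472 − $9,200 = $149,272.
Year 1: ⌊$158,472 × 125%/10⌋ = $19,809. Book value $138,663.
Year 2: ⌊$138,663 × 125%/10⌋ = $17,332. Book value $121,331.
Year 3: ⌊$121,331 × 125%/10⌋ = $15,166. Book value $106,165.
Year 4: ⌊$106,165 × 125%/10⌋ = $13,270. Book value $92,895.
Year 5: ⌊$92,895 × 125%/10⌋ = $11,611. Book value $81,284.
Year 6: ⌊$81,284 × 125%/10⌋ = $10,160. Book value $71,124.
Year 7: ⌊$71,124 × 125%/10⌋ = $8,890. Book value $62,234.
Accumulated through year 7 = $158,472 − $62,234 = $96,238.

$96,238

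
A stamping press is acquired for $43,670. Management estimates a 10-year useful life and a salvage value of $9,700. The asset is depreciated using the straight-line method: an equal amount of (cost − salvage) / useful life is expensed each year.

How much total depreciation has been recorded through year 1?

$3,397

Depreciable base = $43,670 − $9,700 = $33,970.
Annual expense = $33,970 / 10 = $3,397.
End of year 1: book value $40,273.
Accumulated through year 1 = $43,670 − $40,273 = $3,397.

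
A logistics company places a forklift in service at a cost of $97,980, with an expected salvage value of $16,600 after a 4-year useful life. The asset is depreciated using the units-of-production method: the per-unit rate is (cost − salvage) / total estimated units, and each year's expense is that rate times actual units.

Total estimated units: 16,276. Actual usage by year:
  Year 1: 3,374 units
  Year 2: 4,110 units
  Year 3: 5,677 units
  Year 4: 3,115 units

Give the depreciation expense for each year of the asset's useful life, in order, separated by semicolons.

$16,870; $20,550; $28,385; $15,575

Depreciable base = $97,980 − $16,600 = $81,380.
Rate = $81,380 / 16,276 units = $5 per unit.
Year 1: 3,374 × $5 = $16,870. Book value $81,110.
Year 2: 4,110 × $5 = $20,550. Book value $60,560.
Year 3: 5,677 × $5 = $28,385. Book value $32,175.
Year 4: 3,115 × $5 = $15,575. Book value $16,600.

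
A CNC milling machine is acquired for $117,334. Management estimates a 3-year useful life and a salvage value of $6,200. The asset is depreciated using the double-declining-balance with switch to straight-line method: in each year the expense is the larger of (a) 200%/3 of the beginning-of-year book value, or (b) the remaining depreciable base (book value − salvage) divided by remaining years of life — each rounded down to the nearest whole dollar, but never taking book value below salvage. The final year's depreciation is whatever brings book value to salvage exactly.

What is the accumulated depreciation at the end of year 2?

Depreciable base = $117,334 − $6,200 = $111,134.
Year 1: DB = ⌊$117,334 × 200%/3⌋ = $78,222; SL = ⌊$111,134/3⌋ = $37,044 → take DB $78,222. Book value $39,112.
Year 2: DB = ⌊$39,112 × 200%/3⌋ = $26,074; SL = ⌊$32,912/2⌋ = $16,456 → take DB $26,074. Book value $13,038.
Accumulated through year 2 = $117,334 − $13,038 = $104,296.

$104,296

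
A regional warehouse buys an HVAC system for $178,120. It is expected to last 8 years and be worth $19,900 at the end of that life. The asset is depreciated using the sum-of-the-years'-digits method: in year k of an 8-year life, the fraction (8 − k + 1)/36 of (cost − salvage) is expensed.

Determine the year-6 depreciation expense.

$13,185

Depreciable base = $178,120 − $19,900 = $158,220.
Sum of the years' digits = 8+7+6+5+4+3+2+1 = 36.
Year 1: $158,220 × 8/36 = $35,160. Book value $142,960.
Year 2: $158,220 × 7/36 = $30,765. Book value $112,195.
Year 3: $158,220 × 6/36 = $26,370. Book value $85,825.
Year 4: $158,220 × 5/36 = $21,975. Book value $63,850.
Year 5: $158,220 × 4/36 = $17,580. Book value $46,270.
Year 6: $158,220 × 3/36 = $13,185. Book value $33,085.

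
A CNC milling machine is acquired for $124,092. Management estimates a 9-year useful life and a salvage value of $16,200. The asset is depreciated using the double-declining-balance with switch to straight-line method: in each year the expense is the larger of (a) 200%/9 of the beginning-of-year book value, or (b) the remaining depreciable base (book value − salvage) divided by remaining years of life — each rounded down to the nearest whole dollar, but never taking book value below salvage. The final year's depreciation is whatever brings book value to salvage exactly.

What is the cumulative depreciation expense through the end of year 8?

Depreciable base = $124,092 − $16,200 = $107,892.
Year 1: DB = ⌊$124,092 × 200%/9⌋ = $27,576; SL = ⌊$107,892/9⌋ = $11,988 → take DB $27,576. Book value $96,516.
Year 2: DB = ⌊$96,516 × 200%/9⌋ = $21,448; SL = ⌊$80,316/8⌋ = $10,039 → take DB $21,448. Book value $75,068.
Year 3: DB = ⌊$75,068 × 200%/9⌋ = $16,681; SL = ⌊$58,868/7⌋ = $8,409 → take DB $16,681. Book value $58,387.
Year 4: DB = ⌊$58,387 × 200%/9⌋ = $12,974; SL = ⌊$42,187/6⌋ = $7,031 → take DB $12,974. Book value $45,413.
Year 5: DB = ⌊$45,413 × 200%/9⌋ = $10,091; SL = ⌊$29,213/5⌋ = $5,842 → take DB $10,091. Book value $35,322.
Year 6: DB = ⌊$35,322 × 200%/9⌋ = $7,849; SL = ⌊$19,122/4⌋ = $4,780 → take DB $7,849. Book value $27,473.
Year 7: DB = ⌊$27,473 × 200%/9⌋ = $6,105; SL = ⌊$11,273/3⌋ = $3,757 → take DB $6,105. Book value $21,368.
Year 8: DB = ⌊$21,368 × 200%/9⌋ = $4,748; SL = ⌊$5,168/2⌋ = $2,584 → take DB $4,748. Book value $16,620.
Accumulated through year 8 = $124,092 − $16,620 = $107,472.

$107,472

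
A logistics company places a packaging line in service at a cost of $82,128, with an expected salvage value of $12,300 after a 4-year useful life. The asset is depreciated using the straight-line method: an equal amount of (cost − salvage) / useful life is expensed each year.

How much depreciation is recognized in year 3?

$17,457

Depreciable base = $82,128 − $12,300 = $69,828.
Annual expense = $69,828 / 4 = $17,457.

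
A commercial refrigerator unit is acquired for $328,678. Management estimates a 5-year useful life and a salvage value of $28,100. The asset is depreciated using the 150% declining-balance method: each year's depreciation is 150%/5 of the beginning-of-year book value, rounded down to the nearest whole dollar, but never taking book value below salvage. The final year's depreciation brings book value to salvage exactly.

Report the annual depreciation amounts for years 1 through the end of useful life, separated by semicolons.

$98,603; $69,022; $48,315; $33,821; $50,817

Depreciable base = $328,678 − $28,100 = $300,578.
Year 1: ⌊$328,678 × 150%/5⌋ = $98,603. Book value $230,075.
Year 2: ⌊$230,075 × 150%/5⌋ = $69,022. Book value $161,053.
Year 3: ⌊$161,053 × 150%/5⌋ = $48,315. Book value $112,738.
Year 4: ⌊$112,738 × 150%/5⌋ = $33,821. Book value $78,917.
Year 5 (final): $78,917 − $28,100 = $50,817. Book value $28,100.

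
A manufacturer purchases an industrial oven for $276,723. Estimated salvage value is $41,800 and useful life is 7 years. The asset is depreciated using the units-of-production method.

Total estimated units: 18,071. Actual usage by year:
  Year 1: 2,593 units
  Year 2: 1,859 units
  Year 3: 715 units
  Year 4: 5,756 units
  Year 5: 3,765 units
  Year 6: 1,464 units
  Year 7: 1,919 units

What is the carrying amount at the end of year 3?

$209,552

Depreciable base = $276,723 − $41,800 = $234,923.
Rate = $234,923 / 18,071 units = $13 per unit.
Year 1: 2,593 × $13 = $33,709. Book value $243,014.
Year 2: 1,859 × $13 = $24,167. Book value $218,847.
Year 3: 715 × $13 = $9,295. Book value $209,552.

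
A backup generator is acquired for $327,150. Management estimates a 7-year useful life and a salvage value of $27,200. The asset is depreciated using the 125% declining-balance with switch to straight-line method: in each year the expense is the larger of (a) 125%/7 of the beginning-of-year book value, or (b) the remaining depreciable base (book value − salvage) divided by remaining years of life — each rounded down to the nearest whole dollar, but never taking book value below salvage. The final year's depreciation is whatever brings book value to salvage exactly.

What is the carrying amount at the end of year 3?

Depreciable base = $327,150 − $27,200 = $299,950.
Year 1: DB = ⌊$327,150 × 125%/7⌋ = $58,419; SL = ⌊$299,950/7⌋ = $42,850 → take DB $58,419. Book value $268,731.
Year 2: DB = ⌊$268,731 × 125%/7⌋ = $47,987; SL = ⌊$241,531/6⌋ = $40,255 → take DB $47,987. Book value $220,744.
Year 3: DB = ⌊$220,744 × 125%/7⌋ = $39,418; SL = ⌊$193,544/5⌋ = $38,708 → take DB $39,418. Book value $181,326.

$181,326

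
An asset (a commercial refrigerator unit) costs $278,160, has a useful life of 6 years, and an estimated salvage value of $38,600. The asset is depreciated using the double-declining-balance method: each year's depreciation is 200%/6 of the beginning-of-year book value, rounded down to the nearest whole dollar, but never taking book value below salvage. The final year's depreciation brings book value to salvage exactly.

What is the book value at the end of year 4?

$54,946

Depreciable base = $278,160 − $38,600 = $239,560.
Year 1: ⌊$278,160 × 200%/6⌋ = $92,720. Book value $185,440.
Year 2: ⌊$185,440 × 200%/6⌋ = $61,813. Book value $123,627.
Year 3: ⌊$123,627 × 200%/6⌋ = $41,209. Book value $82,418.
Year 4: ⌊$82,418 × 200%/6⌋ = $27,472. Book value $54,946.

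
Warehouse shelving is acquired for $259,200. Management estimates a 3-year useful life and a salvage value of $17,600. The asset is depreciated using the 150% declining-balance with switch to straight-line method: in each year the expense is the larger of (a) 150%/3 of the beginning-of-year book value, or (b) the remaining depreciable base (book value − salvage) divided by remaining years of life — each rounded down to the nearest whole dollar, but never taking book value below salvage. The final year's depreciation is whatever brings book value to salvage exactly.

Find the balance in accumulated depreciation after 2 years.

$194,400

Depreciable base = $259,200 − $17,600 = $241,600.
Year 1: DB = ⌊$259,200 × 150%/3⌋ = $129,600; SL = ⌊$241,600/3⌋ = $80,533 → take DB $129,600. Book value $129,600.
Year 2: DB = ⌊$129,600 × 150%/3⌋ = $64,800; SL = ⌊$112,000/2⌋ = $56,000 → take DB $64,800. Book value $64,800.
Accumulated through year 2 = $259,200 − $64,800 = $194,400.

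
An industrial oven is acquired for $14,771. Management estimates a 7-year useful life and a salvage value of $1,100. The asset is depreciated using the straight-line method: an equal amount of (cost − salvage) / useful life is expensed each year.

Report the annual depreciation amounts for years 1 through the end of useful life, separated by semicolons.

Depreciable base = $14,771 − $1,100 = $13,671.
Annual expense = $13,671 / 7 = $1,953.
End of year 1: book value $12,818.
End of year 2: book value $10,865.
End of year 3: book value $8,912.
End of year 4: book value $6,959.
End of year 5: book value $5,006.
End of year 6: book value $3,053.
End of year 7: book value $1,100.

$1,953; $1,953; $1,953; $1,953; $1,953; $1,953; $1,953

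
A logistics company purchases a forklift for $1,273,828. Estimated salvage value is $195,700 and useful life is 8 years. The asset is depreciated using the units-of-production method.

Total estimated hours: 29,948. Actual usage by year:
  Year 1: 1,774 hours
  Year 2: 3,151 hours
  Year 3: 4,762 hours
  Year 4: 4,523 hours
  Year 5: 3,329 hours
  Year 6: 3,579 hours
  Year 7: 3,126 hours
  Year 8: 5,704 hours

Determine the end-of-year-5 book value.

$642,424

Depreciable base = $1,273,828 − $195,700 = $1,078,128.
Rate = $1,078,128 / 29,948 hours = $36 per hour.
Year 1: 1,774 × $36 = $63,864. Book value $1,209,964.
Year 2: 3,151 × $36 = $113,436. Book value $1,096,528.
Year 3: 4,762 × $36 = $171,432. Book value $925,096.
Year 4: 4,523 × $36 = $162,828. Book value $762,268.
Year 5: 3,329 × $36 = $119,844. Book value $642,424.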